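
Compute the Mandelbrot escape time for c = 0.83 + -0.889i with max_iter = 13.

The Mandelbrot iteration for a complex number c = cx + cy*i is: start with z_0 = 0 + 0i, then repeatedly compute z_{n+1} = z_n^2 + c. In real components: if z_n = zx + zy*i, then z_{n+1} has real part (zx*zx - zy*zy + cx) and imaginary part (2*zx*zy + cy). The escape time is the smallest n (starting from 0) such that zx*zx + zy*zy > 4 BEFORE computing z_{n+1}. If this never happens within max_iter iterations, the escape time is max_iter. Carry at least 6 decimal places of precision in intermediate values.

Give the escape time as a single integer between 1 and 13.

z_0 = 0 + 0i, c = 0.8300 + -0.8890i
Iter 1: z = 0.8300 + -0.8890i, |z|^2 = 1.4792
Iter 2: z = 0.7286 + -2.3647i, |z|^2 = 6.1228
Escaped at iteration 2

Answer: 2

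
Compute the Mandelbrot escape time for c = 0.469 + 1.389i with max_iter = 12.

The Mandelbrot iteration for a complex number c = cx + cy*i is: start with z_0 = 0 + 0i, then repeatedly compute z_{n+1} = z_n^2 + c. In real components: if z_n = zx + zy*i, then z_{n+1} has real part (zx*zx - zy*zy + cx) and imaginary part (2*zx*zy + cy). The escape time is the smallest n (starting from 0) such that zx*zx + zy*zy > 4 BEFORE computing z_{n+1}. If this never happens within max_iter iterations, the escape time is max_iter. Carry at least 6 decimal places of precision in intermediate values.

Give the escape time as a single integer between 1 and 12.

z_0 = 0 + 0i, c = 0.4690 + 1.3890i
Iter 1: z = 0.4690 + 1.3890i, |z|^2 = 2.1493
Iter 2: z = -1.2404 + 2.6919i, |z|^2 = 8.7847
Escaped at iteration 2

Answer: 2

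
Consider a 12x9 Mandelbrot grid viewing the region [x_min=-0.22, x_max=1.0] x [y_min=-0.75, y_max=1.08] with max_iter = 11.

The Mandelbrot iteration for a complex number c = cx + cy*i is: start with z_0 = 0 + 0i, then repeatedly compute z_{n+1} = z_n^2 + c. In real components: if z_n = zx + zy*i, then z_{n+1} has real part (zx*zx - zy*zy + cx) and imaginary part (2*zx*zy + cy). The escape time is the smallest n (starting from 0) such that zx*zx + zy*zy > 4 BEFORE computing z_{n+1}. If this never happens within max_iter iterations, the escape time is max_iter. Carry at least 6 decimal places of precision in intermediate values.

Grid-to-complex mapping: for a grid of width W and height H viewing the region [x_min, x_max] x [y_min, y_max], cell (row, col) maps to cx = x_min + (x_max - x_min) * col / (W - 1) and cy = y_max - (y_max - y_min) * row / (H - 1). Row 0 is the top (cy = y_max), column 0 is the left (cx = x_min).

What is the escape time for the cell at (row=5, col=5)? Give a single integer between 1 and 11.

Answer: 11

Derivation:
z_0 = 0 + 0i, c = 0.3345 + -0.0637i
Iter 1: z = 0.3345 + -0.0637i, |z|^2 = 0.1160
Iter 2: z = 0.4424 + -0.1064i, |z|^2 = 0.2070
Iter 3: z = 0.5189 + -0.1579i, |z|^2 = 0.2942
Iter 4: z = 0.5789 + -0.2276i, |z|^2 = 0.3870
Iter 5: z = 0.6179 + -0.3273i, |z|^2 = 0.4889
Iter 6: z = 0.6092 + -0.4682i, |z|^2 = 0.5903
Iter 7: z = 0.4864 + -0.6342i, |z|^2 = 0.6388
Iter 8: z = 0.1689 + -0.6807i, |z|^2 = 0.4919
Iter 9: z = -0.1003 + -0.2937i, |z|^2 = 0.0963
Iter 10: z = 0.2583 + -0.0048i, |z|^2 = 0.0668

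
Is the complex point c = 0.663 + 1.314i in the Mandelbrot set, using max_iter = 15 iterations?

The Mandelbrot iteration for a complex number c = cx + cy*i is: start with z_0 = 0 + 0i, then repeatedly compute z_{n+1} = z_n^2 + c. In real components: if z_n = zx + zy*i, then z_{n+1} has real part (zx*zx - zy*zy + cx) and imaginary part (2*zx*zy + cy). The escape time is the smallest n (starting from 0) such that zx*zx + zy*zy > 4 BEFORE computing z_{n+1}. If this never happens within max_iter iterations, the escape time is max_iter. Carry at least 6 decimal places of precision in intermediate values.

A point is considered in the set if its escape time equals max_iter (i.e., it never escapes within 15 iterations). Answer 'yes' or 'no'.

z_0 = 0 + 0i, c = 0.6630 + 1.3140i
Iter 1: z = 0.6630 + 1.3140i, |z|^2 = 2.1662
Iter 2: z = -0.6240 + 3.0564i, |z|^2 = 9.7308
Escaped at iteration 2

Answer: no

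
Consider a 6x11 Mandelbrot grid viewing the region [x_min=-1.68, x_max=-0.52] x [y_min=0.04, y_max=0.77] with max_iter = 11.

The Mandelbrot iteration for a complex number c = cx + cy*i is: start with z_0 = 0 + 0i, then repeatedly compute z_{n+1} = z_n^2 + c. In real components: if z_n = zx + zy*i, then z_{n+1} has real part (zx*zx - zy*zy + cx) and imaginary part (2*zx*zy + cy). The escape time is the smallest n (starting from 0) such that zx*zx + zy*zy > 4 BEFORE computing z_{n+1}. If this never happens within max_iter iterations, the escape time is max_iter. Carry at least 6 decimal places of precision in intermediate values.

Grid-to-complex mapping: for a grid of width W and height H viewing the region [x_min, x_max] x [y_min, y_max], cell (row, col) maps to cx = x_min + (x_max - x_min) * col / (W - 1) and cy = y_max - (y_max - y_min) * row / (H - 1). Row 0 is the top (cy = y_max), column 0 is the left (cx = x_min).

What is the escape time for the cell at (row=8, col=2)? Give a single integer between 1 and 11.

Answer: 11

Derivation:
z_0 = 0 + 0i, c = -1.2160 + 0.1860i
Iter 1: z = -1.2160 + 0.1860i, |z|^2 = 1.5133
Iter 2: z = 0.2281 + -0.2664i, |z|^2 = 0.1230
Iter 3: z = -1.2349 + 0.0645i, |z|^2 = 1.5292
Iter 4: z = 0.3049 + 0.0267i, |z|^2 = 0.0937
Iter 5: z = -1.1237 + 0.2023i, |z|^2 = 1.3037
Iter 6: z = 0.0059 + -0.2686i, |z|^2 = 0.0722
Iter 7: z = -1.2881 + 0.1828i, |z|^2 = 1.6926
Iter 8: z = 0.4098 + -0.2850i, |z|^2 = 0.2491
Iter 9: z = -1.1293 + -0.0476i, |z|^2 = 1.2776
Iter 10: z = 0.0571 + 0.2935i, |z|^2 = 0.0894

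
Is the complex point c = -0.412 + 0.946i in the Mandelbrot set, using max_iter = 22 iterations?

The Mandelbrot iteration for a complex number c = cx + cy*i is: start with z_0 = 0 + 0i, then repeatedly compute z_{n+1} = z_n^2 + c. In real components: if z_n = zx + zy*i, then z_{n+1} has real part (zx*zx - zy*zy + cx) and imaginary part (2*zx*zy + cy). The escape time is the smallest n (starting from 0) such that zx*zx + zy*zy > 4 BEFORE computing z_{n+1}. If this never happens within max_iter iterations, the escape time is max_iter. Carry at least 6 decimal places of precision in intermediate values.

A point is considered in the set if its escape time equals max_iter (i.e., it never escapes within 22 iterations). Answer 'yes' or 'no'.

z_0 = 0 + 0i, c = -0.4120 + 0.9460i
Iter 1: z = -0.4120 + 0.9460i, |z|^2 = 1.0647
Iter 2: z = -1.1372 + 0.1665i, |z|^2 = 1.3209
Iter 3: z = 0.8534 + 0.5673i, |z|^2 = 1.0502
Iter 4: z = -0.0055 + 1.9144i, |z|^2 = 3.6648
Iter 5: z = -4.0768 + 0.9249i, |z|^2 = 17.4755
Escaped at iteration 5

Answer: no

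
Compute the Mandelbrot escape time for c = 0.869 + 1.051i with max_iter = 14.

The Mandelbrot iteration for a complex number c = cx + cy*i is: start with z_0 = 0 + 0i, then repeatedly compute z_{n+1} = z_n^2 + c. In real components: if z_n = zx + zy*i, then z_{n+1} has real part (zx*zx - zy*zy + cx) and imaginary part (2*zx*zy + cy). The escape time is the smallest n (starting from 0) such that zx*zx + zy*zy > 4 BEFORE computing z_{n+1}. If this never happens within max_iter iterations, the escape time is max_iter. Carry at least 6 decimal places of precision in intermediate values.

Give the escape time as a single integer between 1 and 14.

z_0 = 0 + 0i, c = 0.8690 + 1.0510i
Iter 1: z = 0.8690 + 1.0510i, |z|^2 = 1.8598
Iter 2: z = 0.5196 + 2.8776i, |z|^2 = 8.5507
Escaped at iteration 2

Answer: 2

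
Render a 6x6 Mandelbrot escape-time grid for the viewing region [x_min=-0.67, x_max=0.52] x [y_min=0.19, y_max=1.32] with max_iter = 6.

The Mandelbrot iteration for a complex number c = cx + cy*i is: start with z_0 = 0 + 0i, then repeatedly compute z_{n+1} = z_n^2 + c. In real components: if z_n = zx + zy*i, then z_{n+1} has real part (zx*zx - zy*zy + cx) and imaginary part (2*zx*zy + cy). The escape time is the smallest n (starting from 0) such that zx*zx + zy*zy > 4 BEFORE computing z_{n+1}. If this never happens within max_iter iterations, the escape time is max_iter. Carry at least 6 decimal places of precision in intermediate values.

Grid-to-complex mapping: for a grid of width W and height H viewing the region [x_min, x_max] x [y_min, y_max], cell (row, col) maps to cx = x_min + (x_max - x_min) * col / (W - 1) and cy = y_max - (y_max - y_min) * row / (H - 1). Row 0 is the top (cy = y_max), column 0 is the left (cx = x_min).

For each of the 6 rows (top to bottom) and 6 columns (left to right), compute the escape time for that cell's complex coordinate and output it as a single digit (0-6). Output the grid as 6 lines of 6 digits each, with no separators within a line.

Answer: 232222
346432
456643
666664
666665
666665

Derivation:
(row=0, col=0): c = -0.6700 + 1.3200i → escape time 2
(row=0, col=1): c = -0.4320 + 1.3200i → escape time 3
(row=0, col=2): c = -0.1940 + 1.3200i → escape time 2
(row=0, col=3): c = 0.0440 + 1.3200i → escape time 2
(row=0, col=4): c = 0.2820 + 1.3200i → escape time 2
(row=0, col=5): c = 0.5200 + 1.3200i → escape time 2
(row=1, col=0): c = -0.6700 + 1.0940i → escape time 3
(row=1, col=1): c = -0.4320 + 1.0940i → escape time 4
(row=1, col=2): c = -0.1940 + 1.0940i → escape time 6
(row=1, col=3): c = 0.0440 + 1.0940i → escape time 4
(row=1, col=4): c = 0.2820 + 1.0940i → escape time 3
(row=1, col=5): c = 0.5200 + 1.0940i → escape time 2
(row=2, col=0): c = -0.6700 + 0.8680i → escape time 4
(row=2, col=1): c = -0.4320 + 0.8680i → escape time 5
(row=2, col=2): c = -0.1940 + 0.8680i → escape time 6
(row=2, col=3): c = 0.0440 + 0.8680i → escape time 6
(row=2, col=4): c = 0.2820 + 0.8680i → escape time 4
(row=2, col=5): c = 0.5200 + 0.8680i → escape time 3
(row=3, col=0): c = -0.6700 + 0.6420i → escape time 6
(row=3, col=1): c = -0.4320 + 0.6420i → escape time 6
(row=3, col=2): c = -0.1940 + 0.6420i → escape time 6
(row=3, col=3): c = 0.0440 + 0.6420i → escape time 6
(row=3, col=4): c = 0.2820 + 0.6420i → escape time 6
(row=3, col=5): c = 0.5200 + 0.6420i → escape time 4
(row=4, col=0): c = -0.6700 + 0.4160i → escape time 6
(row=4, col=1): c = -0.4320 + 0.4160i → escape time 6
(row=4, col=2): c = -0.1940 + 0.4160i → escape time 6
(row=4, col=3): c = 0.0440 + 0.4160i → escape time 6
(row=4, col=4): c = 0.2820 + 0.4160i → escape time 6
(row=4, col=5): c = 0.5200 + 0.4160i → escape time 5
(row=5, col=0): c = -0.6700 + 0.1900i → escape time 6
(row=5, col=1): c = -0.4320 + 0.1900i → escape time 6
(row=5, col=2): c = -0.1940 + 0.1900i → escape time 6
(row=5, col=3): c = 0.0440 + 0.1900i → escape time 6
(row=5, col=4): c = 0.2820 + 0.1900i → escape time 6
(row=5, col=5): c = 0.5200 + 0.1900i → escape time 5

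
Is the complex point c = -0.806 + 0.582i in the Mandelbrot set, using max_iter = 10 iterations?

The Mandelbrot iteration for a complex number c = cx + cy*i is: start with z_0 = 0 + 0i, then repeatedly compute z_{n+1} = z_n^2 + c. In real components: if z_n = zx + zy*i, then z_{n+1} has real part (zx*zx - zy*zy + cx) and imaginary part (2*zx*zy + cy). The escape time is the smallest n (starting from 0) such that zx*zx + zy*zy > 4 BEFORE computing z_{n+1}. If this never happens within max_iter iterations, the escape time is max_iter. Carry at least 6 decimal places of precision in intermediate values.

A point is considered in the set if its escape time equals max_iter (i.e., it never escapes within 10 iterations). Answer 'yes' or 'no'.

Answer: no

Derivation:
z_0 = 0 + 0i, c = -0.8060 + 0.5820i
Iter 1: z = -0.8060 + 0.5820i, |z|^2 = 0.9884
Iter 2: z = -0.4951 + -0.3562i, |z|^2 = 0.3720
Iter 3: z = -0.6878 + 0.9347i, |z|^2 = 1.3466
Iter 4: z = -1.2066 + -0.7037i, |z|^2 = 1.9511
Iter 5: z = 0.1548 + 2.2801i, |z|^2 = 5.2230
Escaped at iteration 5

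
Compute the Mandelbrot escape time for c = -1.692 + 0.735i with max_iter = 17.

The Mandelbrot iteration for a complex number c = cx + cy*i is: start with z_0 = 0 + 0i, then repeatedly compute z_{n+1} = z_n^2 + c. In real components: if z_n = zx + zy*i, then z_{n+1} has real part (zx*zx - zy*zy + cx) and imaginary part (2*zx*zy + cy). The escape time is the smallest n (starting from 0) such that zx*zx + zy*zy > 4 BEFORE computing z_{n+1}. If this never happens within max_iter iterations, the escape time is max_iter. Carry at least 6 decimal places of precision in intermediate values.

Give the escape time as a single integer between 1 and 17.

Answer: 3

Derivation:
z_0 = 0 + 0i, c = -1.6920 + 0.7350i
Iter 1: z = -1.6920 + 0.7350i, |z|^2 = 3.4031
Iter 2: z = 0.6306 + -1.7522i, |z|^2 = 3.4681
Iter 3: z = -4.3646 + -1.4751i, |z|^2 = 21.2259
Escaped at iteration 3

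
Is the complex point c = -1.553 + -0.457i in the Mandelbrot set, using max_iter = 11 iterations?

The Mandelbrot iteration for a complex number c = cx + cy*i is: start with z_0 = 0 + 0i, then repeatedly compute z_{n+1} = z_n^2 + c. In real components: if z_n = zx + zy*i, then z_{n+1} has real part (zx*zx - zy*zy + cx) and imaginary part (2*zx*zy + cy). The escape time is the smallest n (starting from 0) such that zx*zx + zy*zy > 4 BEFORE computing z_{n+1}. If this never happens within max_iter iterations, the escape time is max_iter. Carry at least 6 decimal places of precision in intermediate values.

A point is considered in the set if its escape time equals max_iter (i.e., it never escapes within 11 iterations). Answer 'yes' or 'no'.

z_0 = 0 + 0i, c = -1.5530 + -0.4570i
Iter 1: z = -1.5530 + -0.4570i, |z|^2 = 2.6207
Iter 2: z = 0.6500 + 0.9624i, |z|^2 = 1.3487
Iter 3: z = -2.0568 + 0.7941i, |z|^2 = 4.8612
Escaped at iteration 3

Answer: no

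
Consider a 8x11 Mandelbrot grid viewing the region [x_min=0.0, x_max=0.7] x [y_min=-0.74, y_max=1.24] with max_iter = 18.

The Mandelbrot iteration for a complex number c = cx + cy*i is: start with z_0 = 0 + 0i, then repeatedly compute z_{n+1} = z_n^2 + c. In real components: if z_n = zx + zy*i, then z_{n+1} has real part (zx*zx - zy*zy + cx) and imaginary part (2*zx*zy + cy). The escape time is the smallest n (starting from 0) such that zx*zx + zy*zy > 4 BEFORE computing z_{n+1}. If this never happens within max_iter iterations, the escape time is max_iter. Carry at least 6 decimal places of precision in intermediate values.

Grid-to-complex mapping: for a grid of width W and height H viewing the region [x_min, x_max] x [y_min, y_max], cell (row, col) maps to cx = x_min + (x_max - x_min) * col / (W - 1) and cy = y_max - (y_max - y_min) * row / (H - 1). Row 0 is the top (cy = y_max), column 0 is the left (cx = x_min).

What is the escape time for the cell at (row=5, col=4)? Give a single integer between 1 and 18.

z_0 = 0 + 0i, c = 0.4000 + 0.2500i
Iter 1: z = 0.4000 + 0.2500i, |z|^2 = 0.2225
Iter 2: z = 0.4975 + 0.4500i, |z|^2 = 0.4500
Iter 3: z = 0.4450 + 0.6977i, |z|^2 = 0.6849
Iter 4: z = 0.1112 + 0.8710i, |z|^2 = 0.7710
Iter 5: z = -0.3463 + 0.4437i, |z|^2 = 0.3168
Iter 6: z = 0.3231 + -0.0573i, |z|^2 = 0.1077
Iter 7: z = 0.5011 + 0.2130i, |z|^2 = 0.2965
Iter 8: z = 0.6057 + 0.4635i, |z|^2 = 0.5817
Iter 9: z = 0.5521 + 0.8115i, |z|^2 = 0.9633
Iter 10: z = 0.0464 + 1.1461i, |z|^2 = 1.3156
Iter 11: z = -0.9113 + 0.3563i, |z|^2 = 0.9574
Iter 12: z = 1.1035 + -0.3993i, |z|^2 = 1.3772
Iter 13: z = 1.4583 + -0.6313i, |z|^2 = 2.5251
Iter 14: z = 2.1280 + -1.5913i, |z|^2 = 7.0605
Escaped at iteration 14

Answer: 14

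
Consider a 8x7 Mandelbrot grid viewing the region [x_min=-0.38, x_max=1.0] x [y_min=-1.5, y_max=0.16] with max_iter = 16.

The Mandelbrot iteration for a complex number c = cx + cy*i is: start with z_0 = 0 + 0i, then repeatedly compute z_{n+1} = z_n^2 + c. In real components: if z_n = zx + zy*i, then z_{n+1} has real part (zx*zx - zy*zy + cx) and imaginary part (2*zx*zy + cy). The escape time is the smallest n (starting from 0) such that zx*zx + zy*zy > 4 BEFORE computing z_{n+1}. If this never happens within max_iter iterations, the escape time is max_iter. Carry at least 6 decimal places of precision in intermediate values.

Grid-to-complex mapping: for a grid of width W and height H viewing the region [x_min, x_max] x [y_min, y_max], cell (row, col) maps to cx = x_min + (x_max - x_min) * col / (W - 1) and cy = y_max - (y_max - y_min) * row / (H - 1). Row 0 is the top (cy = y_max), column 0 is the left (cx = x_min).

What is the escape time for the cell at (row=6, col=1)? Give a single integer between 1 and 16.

Answer: 2

Derivation:
z_0 = 0 + 0i, c = -0.1829 + -1.5000i
Iter 1: z = -0.1829 + -1.5000i, |z|^2 = 2.2834
Iter 2: z = -2.3994 + -0.9514i, |z|^2 = 6.6624
Escaped at iteration 2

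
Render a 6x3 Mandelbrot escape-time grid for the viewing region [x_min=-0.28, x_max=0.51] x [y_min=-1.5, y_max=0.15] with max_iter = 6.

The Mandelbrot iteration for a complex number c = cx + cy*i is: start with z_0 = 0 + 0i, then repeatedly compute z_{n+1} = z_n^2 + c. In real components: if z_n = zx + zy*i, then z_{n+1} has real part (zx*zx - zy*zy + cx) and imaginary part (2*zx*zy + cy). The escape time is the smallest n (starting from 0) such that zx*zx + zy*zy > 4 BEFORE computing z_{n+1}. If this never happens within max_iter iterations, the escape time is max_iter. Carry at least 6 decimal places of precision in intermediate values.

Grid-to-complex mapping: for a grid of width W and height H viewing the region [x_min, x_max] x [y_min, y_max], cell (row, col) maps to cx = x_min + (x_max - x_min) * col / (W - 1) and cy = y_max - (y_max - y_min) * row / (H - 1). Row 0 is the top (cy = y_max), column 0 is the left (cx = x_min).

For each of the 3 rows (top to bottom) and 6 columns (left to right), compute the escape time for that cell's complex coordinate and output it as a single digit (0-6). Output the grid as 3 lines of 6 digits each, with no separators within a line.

Answer: 666665
666664
222222

Derivation:
(row=0, col=0): c = -0.2800 + 0.1500i → escape time 6
(row=0, col=1): c = -0.1220 + 0.1500i → escape time 6
(row=0, col=2): c = 0.0360 + 0.1500i → escape time 6
(row=0, col=3): c = 0.1940 + 0.1500i → escape time 6
(row=0, col=4): c = 0.3520 + 0.1500i → escape time 6
(row=0, col=5): c = 0.5100 + 0.1500i → escape time 5
(row=1, col=0): c = -0.2800 + -0.6750i → escape time 6
(row=1, col=1): c = -0.1220 + -0.6750i → escape time 6
(row=1, col=2): c = 0.0360 + -0.6750i → escape time 6
(row=1, col=3): c = 0.1940 + -0.6750i → escape time 6
(row=1, col=4): c = 0.3520 + -0.6750i → escape time 6
(row=1, col=5): c = 0.5100 + -0.6750i → escape time 4
(row=2, col=0): c = -0.2800 + -1.5000i → escape time 2
(row=2, col=1): c = -0.1220 + -1.5000i → escape time 2
(row=2, col=2): c = 0.0360 + -1.5000i → escape time 2
(row=2, col=3): c = 0.1940 + -1.5000i → escape time 2
(row=2, col=4): c = 0.3520 + -1.5000i → escape time 2
(row=2, col=5): c = 0.5100 + -1.5000i → escape time 2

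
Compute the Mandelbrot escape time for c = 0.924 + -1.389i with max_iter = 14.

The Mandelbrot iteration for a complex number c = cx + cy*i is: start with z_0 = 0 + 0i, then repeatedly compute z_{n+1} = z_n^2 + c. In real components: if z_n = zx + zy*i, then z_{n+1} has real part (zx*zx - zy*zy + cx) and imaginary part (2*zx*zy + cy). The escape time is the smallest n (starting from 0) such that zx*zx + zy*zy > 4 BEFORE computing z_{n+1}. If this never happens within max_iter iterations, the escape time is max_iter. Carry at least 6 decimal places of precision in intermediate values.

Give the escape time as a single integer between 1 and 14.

Answer: 2

Derivation:
z_0 = 0 + 0i, c = 0.9240 + -1.3890i
Iter 1: z = 0.9240 + -1.3890i, |z|^2 = 2.7831
Iter 2: z = -0.1515 + -3.9559i, |z|^2 = 15.6719
Escaped at iteration 2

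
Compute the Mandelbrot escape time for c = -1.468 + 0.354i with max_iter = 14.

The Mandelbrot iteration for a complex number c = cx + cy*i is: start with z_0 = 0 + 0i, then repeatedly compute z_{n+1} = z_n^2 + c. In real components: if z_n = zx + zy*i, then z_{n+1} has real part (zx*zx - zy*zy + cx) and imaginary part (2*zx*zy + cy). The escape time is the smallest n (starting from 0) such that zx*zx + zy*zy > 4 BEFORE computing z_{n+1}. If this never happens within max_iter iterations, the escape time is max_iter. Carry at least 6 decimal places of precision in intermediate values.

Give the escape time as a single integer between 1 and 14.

Answer: 5

Derivation:
z_0 = 0 + 0i, c = -1.4680 + 0.3540i
Iter 1: z = -1.4680 + 0.3540i, |z|^2 = 2.2803
Iter 2: z = 0.5617 + -0.6853i, |z|^2 = 0.7852
Iter 3: z = -1.6222 + -0.4159i, |z|^2 = 2.8045
Iter 4: z = 0.9905 + 1.7034i, |z|^2 = 3.8827
Iter 5: z = -3.3886 + 3.7284i, |z|^2 = 25.3833
Escaped at iteration 5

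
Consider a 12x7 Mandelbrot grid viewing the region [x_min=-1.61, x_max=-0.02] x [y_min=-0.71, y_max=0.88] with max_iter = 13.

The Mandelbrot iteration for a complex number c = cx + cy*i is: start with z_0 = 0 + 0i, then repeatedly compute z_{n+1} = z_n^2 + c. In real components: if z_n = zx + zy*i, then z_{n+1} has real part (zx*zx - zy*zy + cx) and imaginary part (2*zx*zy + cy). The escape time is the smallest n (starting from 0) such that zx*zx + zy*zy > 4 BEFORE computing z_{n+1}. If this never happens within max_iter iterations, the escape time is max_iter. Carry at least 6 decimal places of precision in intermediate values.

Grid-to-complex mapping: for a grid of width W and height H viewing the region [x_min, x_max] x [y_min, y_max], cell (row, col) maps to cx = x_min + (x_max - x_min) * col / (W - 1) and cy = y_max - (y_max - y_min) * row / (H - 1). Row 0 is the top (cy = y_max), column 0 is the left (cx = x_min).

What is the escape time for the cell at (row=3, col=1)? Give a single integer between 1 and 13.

z_0 = 0 + 0i, c = -1.4655 + 0.0850i
Iter 1: z = -1.4655 + 0.0850i, |z|^2 = 2.1548
Iter 2: z = 0.6749 + -0.1641i, |z|^2 = 0.4824
Iter 3: z = -1.0369 + -0.1365i, |z|^2 = 1.0939
Iter 4: z = -0.4089 + 0.3681i, |z|^2 = 0.3027
Iter 5: z = -1.4338 + -0.2160i, |z|^2 = 2.1025
Iter 6: z = 0.5437 + 0.7045i, |z|^2 = 0.7920
Iter 7: z = -1.6662 + 0.8511i, |z|^2 = 3.5007
Iter 8: z = 0.5865 + -2.7513i, |z|^2 = 7.9136
Escaped at iteration 8

Answer: 8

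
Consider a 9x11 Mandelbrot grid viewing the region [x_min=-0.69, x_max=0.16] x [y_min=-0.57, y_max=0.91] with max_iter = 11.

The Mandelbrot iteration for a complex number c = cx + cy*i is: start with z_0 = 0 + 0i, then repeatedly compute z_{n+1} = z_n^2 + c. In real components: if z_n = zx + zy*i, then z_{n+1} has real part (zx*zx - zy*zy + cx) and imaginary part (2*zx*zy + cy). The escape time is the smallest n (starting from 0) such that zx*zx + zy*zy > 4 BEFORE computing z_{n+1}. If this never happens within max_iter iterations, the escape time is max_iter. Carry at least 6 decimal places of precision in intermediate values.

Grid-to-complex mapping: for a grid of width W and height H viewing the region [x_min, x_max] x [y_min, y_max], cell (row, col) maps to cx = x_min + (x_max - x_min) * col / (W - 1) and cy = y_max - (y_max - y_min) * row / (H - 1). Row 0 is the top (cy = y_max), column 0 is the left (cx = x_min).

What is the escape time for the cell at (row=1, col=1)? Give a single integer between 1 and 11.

Answer: 5

Derivation:
z_0 = 0 + 0i, c = -0.5837 + 0.7620i
Iter 1: z = -0.5837 + 0.7620i, |z|^2 = 0.9214
Iter 2: z = -0.8236 + -0.1276i, |z|^2 = 0.6947
Iter 3: z = 0.0783 + 0.9722i, |z|^2 = 0.9514
Iter 4: z = -1.5229 + 0.9143i, |z|^2 = 3.1551
Iter 5: z = 0.8995 + -2.0228i, |z|^2 = 4.9006
Escaped at iteration 5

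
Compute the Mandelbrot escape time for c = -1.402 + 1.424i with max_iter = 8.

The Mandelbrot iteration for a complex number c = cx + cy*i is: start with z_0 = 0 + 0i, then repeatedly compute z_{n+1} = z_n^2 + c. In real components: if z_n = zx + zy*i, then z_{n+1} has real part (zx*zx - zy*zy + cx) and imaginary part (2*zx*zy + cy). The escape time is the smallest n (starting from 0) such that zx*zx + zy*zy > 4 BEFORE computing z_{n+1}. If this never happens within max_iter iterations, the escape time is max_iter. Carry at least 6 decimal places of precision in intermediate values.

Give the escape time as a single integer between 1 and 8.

z_0 = 0 + 0i, c = -1.4020 + 1.4240i
Iter 1: z = -1.4020 + 1.4240i, |z|^2 = 3.9934
Iter 2: z = -1.4642 + -2.5689i, |z|^2 = 8.7430
Escaped at iteration 2

Answer: 2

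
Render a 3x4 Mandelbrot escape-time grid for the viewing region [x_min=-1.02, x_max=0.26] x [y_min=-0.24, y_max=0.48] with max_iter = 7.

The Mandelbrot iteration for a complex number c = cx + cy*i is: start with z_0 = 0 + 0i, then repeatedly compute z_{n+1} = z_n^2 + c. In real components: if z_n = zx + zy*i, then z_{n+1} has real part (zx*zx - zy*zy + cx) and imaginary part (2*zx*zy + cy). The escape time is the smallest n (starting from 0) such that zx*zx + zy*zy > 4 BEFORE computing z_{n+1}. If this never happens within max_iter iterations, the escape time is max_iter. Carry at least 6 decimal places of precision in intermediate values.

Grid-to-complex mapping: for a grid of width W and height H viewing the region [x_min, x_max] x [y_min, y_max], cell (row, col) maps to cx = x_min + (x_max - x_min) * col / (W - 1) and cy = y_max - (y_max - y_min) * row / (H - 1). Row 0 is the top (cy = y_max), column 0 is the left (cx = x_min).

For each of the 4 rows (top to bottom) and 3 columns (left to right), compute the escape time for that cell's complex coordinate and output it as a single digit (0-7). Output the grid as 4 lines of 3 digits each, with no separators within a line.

(row=0, col=0): c = -1.0200 + 0.4800i → escape time 5
(row=0, col=1): c = -0.3800 + 0.4800i → escape time 7
(row=0, col=2): c = 0.2600 + 0.4800i → escape time 7
(row=1, col=0): c = -1.0200 + 0.2400i → escape time 7
(row=1, col=1): c = -0.3800 + 0.2400i → escape time 7
(row=1, col=2): c = 0.2600 + 0.2400i → escape time 7
(row=2, col=0): c = -1.0200 + 0.0000i → escape time 7
(row=2, col=1): c = -0.3800 + 0.0000i → escape time 7
(row=2, col=2): c = 0.2600 + 0.0000i → escape time 7
(row=3, col=0): c = -1.0200 + -0.2400i → escape time 7
(row=3, col=1): c = -0.3800 + -0.2400i → escape time 7
(row=3, col=2): c = 0.2600 + -0.2400i → escape time 7

Answer: 577
777
777
777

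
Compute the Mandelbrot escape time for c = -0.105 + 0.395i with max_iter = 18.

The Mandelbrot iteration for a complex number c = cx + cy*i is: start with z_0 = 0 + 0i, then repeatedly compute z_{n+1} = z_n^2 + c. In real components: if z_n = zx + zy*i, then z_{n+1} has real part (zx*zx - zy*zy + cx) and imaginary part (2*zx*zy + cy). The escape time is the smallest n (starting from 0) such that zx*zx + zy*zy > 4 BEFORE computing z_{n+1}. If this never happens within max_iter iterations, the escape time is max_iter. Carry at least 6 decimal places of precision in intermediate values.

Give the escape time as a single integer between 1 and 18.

Answer: 18

Derivation:
z_0 = 0 + 0i, c = -0.1050 + 0.3950i
Iter 1: z = -0.1050 + 0.3950i, |z|^2 = 0.1671
Iter 2: z = -0.2500 + 0.3121i, |z|^2 = 0.1599
Iter 3: z = -0.1399 + 0.2390i, |z|^2 = 0.0767
Iter 4: z = -0.1425 + 0.3281i, |z|^2 = 0.1280
Iter 5: z = -0.1924 + 0.3014i, |z|^2 = 0.1279
Iter 6: z = -0.1589 + 0.2790i, |z|^2 = 0.1031
Iter 7: z = -0.1576 + 0.3063i, |z|^2 = 0.1187
Iter 8: z = -0.1740 + 0.2984i, |z|^2 = 0.1193
Iter 9: z = -0.1638 + 0.2911i, |z|^2 = 0.1116
Iter 10: z = -0.1629 + 0.2996i, |z|^2 = 0.1163
Iter 11: z = -0.1682 + 0.2974i, |z|^2 = 0.1167
Iter 12: z = -0.1651 + 0.2950i, |z|^2 = 0.1143
Iter 13: z = -0.1647 + 0.2976i, |z|^2 = 0.1157
Iter 14: z = -0.1664 + 0.2970i, |z|^2 = 0.1159
Iter 15: z = -0.1655 + 0.2962i, |z|^2 = 0.1151
Iter 16: z = -0.1653 + 0.2970i, |z|^2 = 0.1155
Iter 17: z = -0.1659 + 0.2968i, |z|^2 = 0.1156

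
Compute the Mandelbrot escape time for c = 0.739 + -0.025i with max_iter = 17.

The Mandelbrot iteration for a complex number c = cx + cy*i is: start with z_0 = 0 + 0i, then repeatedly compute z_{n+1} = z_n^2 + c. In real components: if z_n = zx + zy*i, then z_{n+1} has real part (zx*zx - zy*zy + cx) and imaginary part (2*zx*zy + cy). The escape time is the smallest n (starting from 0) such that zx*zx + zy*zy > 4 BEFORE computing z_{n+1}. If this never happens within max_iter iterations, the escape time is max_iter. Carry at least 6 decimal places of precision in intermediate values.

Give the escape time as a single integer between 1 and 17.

z_0 = 0 + 0i, c = 0.7390 + -0.0250i
Iter 1: z = 0.7390 + -0.0250i, |z|^2 = 0.5467
Iter 2: z = 1.2845 + -0.0620i, |z|^2 = 1.6538
Iter 3: z = 2.3851 + -0.1841i, |z|^2 = 5.7226
Escaped at iteration 3

Answer: 3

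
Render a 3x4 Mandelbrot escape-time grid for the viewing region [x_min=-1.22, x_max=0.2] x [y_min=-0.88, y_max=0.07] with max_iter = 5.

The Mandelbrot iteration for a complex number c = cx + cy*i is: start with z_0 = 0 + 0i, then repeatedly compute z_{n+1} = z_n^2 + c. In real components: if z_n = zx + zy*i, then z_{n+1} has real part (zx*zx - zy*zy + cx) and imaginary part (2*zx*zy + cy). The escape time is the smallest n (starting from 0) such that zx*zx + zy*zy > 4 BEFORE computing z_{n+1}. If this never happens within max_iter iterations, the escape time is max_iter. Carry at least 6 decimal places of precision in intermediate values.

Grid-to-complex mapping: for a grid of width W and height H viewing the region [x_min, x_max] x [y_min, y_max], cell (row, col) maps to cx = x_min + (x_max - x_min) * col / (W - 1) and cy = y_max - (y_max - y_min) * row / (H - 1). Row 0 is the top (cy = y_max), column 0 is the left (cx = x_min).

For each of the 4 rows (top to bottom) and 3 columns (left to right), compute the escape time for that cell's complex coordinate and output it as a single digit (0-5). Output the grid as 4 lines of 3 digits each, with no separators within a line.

(row=0, col=0): c = -1.2200 + 0.0700i → escape time 5
(row=0, col=1): c = -0.5100 + 0.0700i → escape time 5
(row=0, col=2): c = 0.2000 + 0.0700i → escape time 5
(row=1, col=0): c = -1.2200 + -0.2467i → escape time 5
(row=1, col=1): c = -0.5100 + -0.2467i → escape time 5
(row=1, col=2): c = 0.2000 + -0.2467i → escape time 5
(row=2, col=0): c = -1.2200 + -0.5633i → escape time 4
(row=2, col=1): c = -0.5100 + -0.5633i → escape time 5
(row=2, col=2): c = 0.2000 + -0.5633i → escape time 5
(row=3, col=0): c = -1.2200 + -0.8800i → escape time 3
(row=3, col=1): c = -0.5100 + -0.8800i → escape time 4
(row=3, col=2): c = 0.2000 + -0.8800i → escape time 4

Answer: 555
555
455
344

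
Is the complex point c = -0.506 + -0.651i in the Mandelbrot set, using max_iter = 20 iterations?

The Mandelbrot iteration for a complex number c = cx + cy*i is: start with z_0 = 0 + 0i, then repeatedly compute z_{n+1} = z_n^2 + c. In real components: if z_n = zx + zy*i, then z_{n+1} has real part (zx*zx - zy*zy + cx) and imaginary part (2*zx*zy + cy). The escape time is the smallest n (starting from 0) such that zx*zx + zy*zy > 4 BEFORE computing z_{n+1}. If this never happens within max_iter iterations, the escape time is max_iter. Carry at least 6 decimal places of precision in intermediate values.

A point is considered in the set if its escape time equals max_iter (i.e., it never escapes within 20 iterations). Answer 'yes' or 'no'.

z_0 = 0 + 0i, c = -0.5060 + -0.6510i
Iter 1: z = -0.5060 + -0.6510i, |z|^2 = 0.6798
Iter 2: z = -0.6738 + 0.0078i, |z|^2 = 0.4540
Iter 3: z = -0.0521 + -0.6615i, |z|^2 = 0.4403
Iter 4: z = -0.9409 + -0.5821i, |z|^2 = 1.2241
Iter 5: z = 0.0405 + 0.4443i, |z|^2 = 0.1991
Iter 6: z = -0.7018 + -0.6150i, |z|^2 = 0.8708
Iter 7: z = -0.3917 + 0.2122i, |z|^2 = 0.1985
Iter 8: z = -0.3976 + -0.8173i, |z|^2 = 0.8260
Iter 9: z = -1.0158 + -0.0011i, |z|^2 = 1.0319
Iter 10: z = 0.5259 + -0.6487i, |z|^2 = 0.6974
Iter 11: z = -0.6502 + -1.3334i, |z|^2 = 2.2007
Iter 12: z = -1.8611 + 1.0830i, |z|^2 = 4.6364
Escaped at iteration 12

Answer: no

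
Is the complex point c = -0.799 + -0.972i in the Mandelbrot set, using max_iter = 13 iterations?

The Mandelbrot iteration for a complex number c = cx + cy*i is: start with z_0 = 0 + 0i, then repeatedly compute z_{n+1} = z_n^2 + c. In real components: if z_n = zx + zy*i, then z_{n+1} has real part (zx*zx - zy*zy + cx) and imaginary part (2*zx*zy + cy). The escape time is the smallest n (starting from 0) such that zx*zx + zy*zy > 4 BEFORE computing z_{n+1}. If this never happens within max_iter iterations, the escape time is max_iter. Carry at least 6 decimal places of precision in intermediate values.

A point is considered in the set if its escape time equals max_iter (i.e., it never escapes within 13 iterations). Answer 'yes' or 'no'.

z_0 = 0 + 0i, c = -0.7990 + -0.9720i
Iter 1: z = -0.7990 + -0.9720i, |z|^2 = 1.5832
Iter 2: z = -1.1054 + 0.5813i, |z|^2 = 1.5597
Iter 3: z = 0.0850 + -2.2570i, |z|^2 = 5.1014
Escaped at iteration 3

Answer: no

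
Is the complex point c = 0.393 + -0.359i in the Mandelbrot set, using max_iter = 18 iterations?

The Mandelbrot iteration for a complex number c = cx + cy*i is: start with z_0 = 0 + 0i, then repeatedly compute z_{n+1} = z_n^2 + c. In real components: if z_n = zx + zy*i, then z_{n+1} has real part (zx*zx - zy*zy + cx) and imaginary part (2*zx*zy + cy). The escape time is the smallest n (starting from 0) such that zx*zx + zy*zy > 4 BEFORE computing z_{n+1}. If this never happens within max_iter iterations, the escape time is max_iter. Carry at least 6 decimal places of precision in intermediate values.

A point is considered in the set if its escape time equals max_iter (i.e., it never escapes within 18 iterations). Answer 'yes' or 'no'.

z_0 = 0 + 0i, c = 0.3930 + -0.3590i
Iter 1: z = 0.3930 + -0.3590i, |z|^2 = 0.2833
Iter 2: z = 0.4186 + -0.6412i, |z|^2 = 0.5863
Iter 3: z = 0.1571 + -0.8957i, |z|^2 = 0.8270
Iter 4: z = -0.3847 + -0.6404i, |z|^2 = 0.5581
Iter 5: z = 0.1308 + 0.1337i, |z|^2 = 0.0350
Iter 6: z = 0.3922 + -0.3240i, |z|^2 = 0.2588
Iter 7: z = 0.4419 + -0.6132i, |z|^2 = 0.5712
Iter 8: z = 0.2123 + -0.9009i, |z|^2 = 0.8566
Iter 9: z = -0.3735 + -0.7414i, |z|^2 = 0.6893
Iter 10: z = -0.0172 + 0.1949i, |z|^2 = 0.0383
Iter 11: z = 0.3553 + -0.3657i, |z|^2 = 0.2600
Iter 12: z = 0.3855 + -0.6189i, |z|^2 = 0.5316
Iter 13: z = 0.1586 + -0.8362i, |z|^2 = 0.7243
Iter 14: z = -0.2810 + -0.6242i, |z|^2 = 0.4686
Iter 15: z = 0.0823 + -0.0082i, |z|^2 = 0.0068
Iter 16: z = 0.3997 + -0.3603i, |z|^2 = 0.2896
Iter 17: z = 0.4229 + -0.6471i, |z|^2 = 0.5976
Did not escape in 18 iterations → in set

Answer: yes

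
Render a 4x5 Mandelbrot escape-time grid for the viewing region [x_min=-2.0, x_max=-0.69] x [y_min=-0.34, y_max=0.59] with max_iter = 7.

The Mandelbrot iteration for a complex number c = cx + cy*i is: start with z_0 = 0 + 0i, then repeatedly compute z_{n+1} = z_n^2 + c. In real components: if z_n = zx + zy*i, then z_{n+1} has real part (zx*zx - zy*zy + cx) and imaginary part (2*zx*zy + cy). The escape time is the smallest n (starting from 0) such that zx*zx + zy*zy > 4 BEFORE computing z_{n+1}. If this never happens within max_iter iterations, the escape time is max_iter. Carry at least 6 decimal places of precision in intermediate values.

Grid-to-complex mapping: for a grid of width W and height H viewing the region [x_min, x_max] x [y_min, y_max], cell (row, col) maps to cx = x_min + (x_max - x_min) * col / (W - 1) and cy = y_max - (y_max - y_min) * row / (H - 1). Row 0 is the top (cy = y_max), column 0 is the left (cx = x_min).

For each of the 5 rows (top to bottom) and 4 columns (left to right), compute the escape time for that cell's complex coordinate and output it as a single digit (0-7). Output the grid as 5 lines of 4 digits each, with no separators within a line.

(row=0, col=0): c = -2.0000 + 0.5900i → escape time 1
(row=0, col=1): c = -1.5633 + 0.5900i → escape time 3
(row=0, col=2): c = -1.1267 + 0.5900i → escape time 4
(row=0, col=3): c = -0.6900 + 0.5900i → escape time 6
(row=1, col=0): c = -2.0000 + 0.3575i → escape time 1
(row=1, col=1): c = -1.5633 + 0.3575i → escape time 4
(row=1, col=2): c = -1.1267 + 0.3575i → escape time 7
(row=1, col=3): c = -0.6900 + 0.3575i → escape time 7
(row=2, col=0): c = -2.0000 + 0.1250i → escape time 1
(row=2, col=1): c = -1.5633 + 0.1250i → escape time 6
(row=2, col=2): c = -1.1267 + 0.1250i → escape time 7
(row=2, col=3): c = -0.6900 + 0.1250i → escape time 7
(row=3, col=0): c = -2.0000 + -0.1075i → escape time 1
(row=3, col=1): c = -1.5633 + -0.1075i → escape time 6
(row=3, col=2): c = -1.1267 + -0.1075i → escape time 7
(row=3, col=3): c = -0.6900 + -0.1075i → escape time 7
(row=4, col=0): c = -2.0000 + -0.3400i → escape time 1
(row=4, col=1): c = -1.5633 + -0.3400i → escape time 4
(row=4, col=2): c = -1.1267 + -0.3400i → escape time 7
(row=4, col=3): c = -0.6900 + -0.3400i → escape time 7

Answer: 1346
1477
1677
1677
1477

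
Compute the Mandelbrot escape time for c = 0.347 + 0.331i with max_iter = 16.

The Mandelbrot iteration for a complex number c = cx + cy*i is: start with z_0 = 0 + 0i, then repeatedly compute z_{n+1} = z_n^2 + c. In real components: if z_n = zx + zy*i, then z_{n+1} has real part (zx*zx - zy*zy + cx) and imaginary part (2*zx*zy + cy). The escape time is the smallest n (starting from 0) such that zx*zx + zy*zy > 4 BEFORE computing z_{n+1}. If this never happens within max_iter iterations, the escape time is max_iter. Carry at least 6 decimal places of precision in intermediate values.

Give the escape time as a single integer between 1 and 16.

Answer: 16

Derivation:
z_0 = 0 + 0i, c = 0.3470 + 0.3310i
Iter 1: z = 0.3470 + 0.3310i, |z|^2 = 0.2300
Iter 2: z = 0.3578 + 0.5607i, |z|^2 = 0.4425
Iter 3: z = 0.1607 + 0.7323i, |z|^2 = 0.5621
Iter 4: z = -0.1635 + 0.5663i, |z|^2 = 0.3474
Iter 5: z = 0.0530 + 0.1459i, |z|^2 = 0.0241
Iter 6: z = 0.3285 + 0.3465i, |z|^2 = 0.2280
Iter 7: z = 0.3349 + 0.5587i, |z|^2 = 0.4242
Iter 8: z = 0.1471 + 0.7052i, |z|^2 = 0.5189
Iter 9: z = -0.1286 + 0.5384i, |z|^2 = 0.3064
Iter 10: z = 0.0737 + 0.1925i, |z|^2 = 0.0425
Iter 11: z = 0.3154 + 0.3594i, |z|^2 = 0.2286
Iter 12: z = 0.3173 + 0.5577i, |z|^2 = 0.4117
Iter 13: z = 0.1367 + 0.6849i, |z|^2 = 0.4878
Iter 14: z = -0.1034 + 0.5183i, |z|^2 = 0.2793
Iter 15: z = 0.0891 + 0.2238i, |z|^2 = 0.0580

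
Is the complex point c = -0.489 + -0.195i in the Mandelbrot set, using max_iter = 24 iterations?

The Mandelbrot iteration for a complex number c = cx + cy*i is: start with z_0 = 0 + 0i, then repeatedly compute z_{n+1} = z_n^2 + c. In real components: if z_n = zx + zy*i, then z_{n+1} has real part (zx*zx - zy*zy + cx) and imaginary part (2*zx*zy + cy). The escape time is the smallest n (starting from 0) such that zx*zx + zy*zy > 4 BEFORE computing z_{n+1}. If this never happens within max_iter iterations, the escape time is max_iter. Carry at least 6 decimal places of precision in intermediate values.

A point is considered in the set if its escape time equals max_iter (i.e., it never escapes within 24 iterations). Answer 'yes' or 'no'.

Answer: yes

Derivation:
z_0 = 0 + 0i, c = -0.4890 + -0.1950i
Iter 1: z = -0.4890 + -0.1950i, |z|^2 = 0.2771
Iter 2: z = -0.2879 + -0.0043i, |z|^2 = 0.0829
Iter 3: z = -0.4061 + -0.1925i, |z|^2 = 0.2020
Iter 4: z = -0.3611 + -0.0386i, |z|^2 = 0.1319
Iter 5: z = -0.3601 + -0.1671i, |z|^2 = 0.1576
Iter 6: z = -0.3873 + -0.0747i, |z|^2 = 0.1556
Iter 7: z = -0.3446 + -0.1372i, |z|^2 = 0.1376
Iter 8: z = -0.3891 + -0.1005i, |z|^2 = 0.1615
Iter 9: z = -0.3477 + -0.1168i, |z|^2 = 0.1346
Iter 10: z = -0.3817 + -0.1138i, |z|^2 = 0.1587
Iter 11: z = -0.3562 + -0.1082i, |z|^2 = 0.1386
Iter 12: z = -0.3738 + -0.1180i, |z|^2 = 0.1536
Iter 13: z = -0.3632 + -0.1068i, |z|^2 = 0.1433
Iter 14: z = -0.3685 + -0.1174i, |z|^2 = 0.1496
Iter 15: z = -0.3670 + -0.1085i, |z|^2 = 0.1464
Iter 16: z = -0.3661 + -0.1154i, |z|^2 = 0.1473
Iter 17: z = -0.3683 + -0.1105i, |z|^2 = 0.1479
Iter 18: z = -0.3656 + -0.1136i, |z|^2 = 0.1465
Iter 19: z = -0.3683 + -0.1119i, |z|^2 = 0.1481
Iter 20: z = -0.3659 + -0.1125i, |z|^2 = 0.1466
Iter 21: z = -0.3678 + -0.1126i, |z|^2 = 0.1479
Iter 22: z = -0.3664 + -0.1122i, |z|^2 = 0.1468
Iter 23: z = -0.3673 + -0.1128i, |z|^2 = 0.1476
Did not escape in 24 iterations → in set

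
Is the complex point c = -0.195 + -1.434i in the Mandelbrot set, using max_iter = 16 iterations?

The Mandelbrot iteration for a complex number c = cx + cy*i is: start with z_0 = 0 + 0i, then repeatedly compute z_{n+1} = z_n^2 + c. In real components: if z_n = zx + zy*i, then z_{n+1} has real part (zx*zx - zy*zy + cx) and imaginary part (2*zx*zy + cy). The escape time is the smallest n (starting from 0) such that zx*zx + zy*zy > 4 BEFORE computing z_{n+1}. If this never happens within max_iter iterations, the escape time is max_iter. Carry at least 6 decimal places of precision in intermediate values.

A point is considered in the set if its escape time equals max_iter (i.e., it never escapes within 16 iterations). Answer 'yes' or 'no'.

z_0 = 0 + 0i, c = -0.1950 + -1.4340i
Iter 1: z = -0.1950 + -1.4340i, |z|^2 = 2.0944
Iter 2: z = -2.2133 + -0.8747i, |z|^2 = 5.6640
Escaped at iteration 2

Answer: no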